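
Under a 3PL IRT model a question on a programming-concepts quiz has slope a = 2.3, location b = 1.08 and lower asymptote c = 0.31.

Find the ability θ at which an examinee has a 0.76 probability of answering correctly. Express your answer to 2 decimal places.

P(θ) = c + (1 − c) · 1 / (1 + exp(−a(θ − b)))
Remove guessing floor: (0.76 − 0.31)/(1 − 0.31) = 0.6522
logit = ln(0.6522/0.3478) = 0.6286
θ = b + logit/(a) = 1.08 + 0.6286/2.3000 = 1.3533

1.35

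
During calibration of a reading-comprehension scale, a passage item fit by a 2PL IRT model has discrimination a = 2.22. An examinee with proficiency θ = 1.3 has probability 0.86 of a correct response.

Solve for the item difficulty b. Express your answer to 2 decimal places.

P(θ) = 1 / (1 + exp(−a(θ − b)))
logit(0.86) = ln(0.86/0.14) = 1.8153
b = θ − logit/(a) = 1.3 − 1.8153/2.2200 = 0.4823

0.48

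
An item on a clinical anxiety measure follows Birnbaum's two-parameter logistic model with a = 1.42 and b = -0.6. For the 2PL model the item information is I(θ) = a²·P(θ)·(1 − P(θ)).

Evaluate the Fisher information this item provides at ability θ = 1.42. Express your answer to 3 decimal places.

0.103

P = 1/(1+e^{-2.8684}) = 0.9463
P(1−P) = 0.9463 × 0.0537 = 0.0509
I = a² × P(1−P) = 1.42² × 0.0509 = 0.10253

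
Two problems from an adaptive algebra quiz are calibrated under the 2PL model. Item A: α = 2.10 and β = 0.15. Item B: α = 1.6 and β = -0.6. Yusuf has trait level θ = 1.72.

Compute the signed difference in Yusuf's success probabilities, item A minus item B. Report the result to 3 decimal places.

P(θ) = 1 / (1 + exp(−α(θ − β)))
P_A = 0.9643
P_B = 0.9762
P_A − P_B = -0.0118

-0.012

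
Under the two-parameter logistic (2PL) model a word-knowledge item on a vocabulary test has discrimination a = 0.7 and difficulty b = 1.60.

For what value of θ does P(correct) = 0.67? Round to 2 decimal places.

2.61

P(θ) = 1 / (1 + exp(−a(θ − b)))
logit = ln(0.6700/0.3300) = 0.7082
θ = b + logit/(a) = 1.60 + 0.7082/0.7000 = 2.6117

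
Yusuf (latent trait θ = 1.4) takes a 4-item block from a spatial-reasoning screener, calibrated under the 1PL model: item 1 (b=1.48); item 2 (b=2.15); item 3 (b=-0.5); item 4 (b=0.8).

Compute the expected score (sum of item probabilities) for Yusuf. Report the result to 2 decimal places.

P(θ) = 1 / (1 + exp(−(θ − b)))
P_1 = 1/(1+e^{0.0800}) = 0.4800
P_2 = 1/(1+e^{0.7500}) = 0.3208
P_3 = 1/(1+e^{-1.9000}) = 0.8699
P_4 = 1/(1+e^{-0.6000}) = 0.6457
E[score] = 0.4800 + 0.3208 + 0.8699 + 0.6457 = 2.3164

2.32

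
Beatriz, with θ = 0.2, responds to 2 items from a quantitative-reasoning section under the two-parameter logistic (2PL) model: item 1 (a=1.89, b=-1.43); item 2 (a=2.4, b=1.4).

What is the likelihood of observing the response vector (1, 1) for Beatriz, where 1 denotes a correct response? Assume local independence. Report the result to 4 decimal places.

0.0508

P(θ) = 1 / (1 + exp(−a(θ − b)))
P_1 = 1/(1+e^{-3.0807}) = 0.9561
P_2 = 1/(1+e^{2.8800}) = 0.0532
L = P_1 × P_2 = 0.9561 × 0.0532 = 0.05082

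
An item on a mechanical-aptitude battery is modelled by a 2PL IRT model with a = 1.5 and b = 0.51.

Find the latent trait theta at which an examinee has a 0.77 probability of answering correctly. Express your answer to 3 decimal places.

P(theta) = 1 / (1 + exp(−a(theta − b)))
logit = ln(0.7700/0.2300) = 1.2083
theta = b + logit/(a) = 0.51 + 1.2083/1.5000 = 1.3155

1.316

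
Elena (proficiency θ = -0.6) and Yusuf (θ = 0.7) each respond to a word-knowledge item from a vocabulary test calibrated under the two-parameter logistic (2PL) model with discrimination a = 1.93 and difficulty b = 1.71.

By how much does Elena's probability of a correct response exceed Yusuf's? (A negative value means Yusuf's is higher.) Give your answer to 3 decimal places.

-0.113

P(θ) = 1 / (1 + exp(−a(θ − b)))
P(Elena) = 0.0114  [exponent -4.4583]
P(Yusuf) = 0.1246  [exponent -1.9493]
Difference = 0.0114 − 0.1246 = -0.1132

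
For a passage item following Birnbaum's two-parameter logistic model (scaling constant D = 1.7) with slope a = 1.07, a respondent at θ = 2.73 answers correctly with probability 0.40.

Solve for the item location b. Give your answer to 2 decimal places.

P(θ) = 1 / (1 + exp(−D·a(θ − b)))
logit(0.40) = ln(0.40/0.60) = -0.4055
b = θ − logit/(1.7·a) = 2.73 − (-0.4055)/1.8190 = 2.9529

2.95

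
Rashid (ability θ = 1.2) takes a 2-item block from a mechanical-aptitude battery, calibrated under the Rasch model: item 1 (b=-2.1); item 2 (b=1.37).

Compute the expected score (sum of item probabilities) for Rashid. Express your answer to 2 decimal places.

P(θ) = 1 / (1 + exp(−(θ − b)))
P_1 = 1/(1+e^{-3.3000}) = 0.9644
P_2 = 1/(1+e^{0.1700}) = 0.4576
E[score] = 0.9644 + 0.4576 = 1.4220

1.42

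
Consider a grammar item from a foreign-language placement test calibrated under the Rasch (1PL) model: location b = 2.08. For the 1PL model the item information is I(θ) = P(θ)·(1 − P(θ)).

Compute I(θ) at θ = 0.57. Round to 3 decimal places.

0.148

P = 1/(1+e^{1.5100}) = 0.1809
P(1−P) = 0.1809 × 0.8191 = 0.1482
I = P(1−P) = 0.14820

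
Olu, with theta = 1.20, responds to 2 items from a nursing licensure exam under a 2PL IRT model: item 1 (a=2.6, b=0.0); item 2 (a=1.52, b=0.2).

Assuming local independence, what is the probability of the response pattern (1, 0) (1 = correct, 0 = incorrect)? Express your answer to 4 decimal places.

P(theta) = 1 / (1 + exp(−a(theta − b)))
P_1 = 1/(1+e^{-3.1200}) = 0.9577
P_2 = 1/(1+e^{-1.5200}) = 0.8205
L = P_1 × (1−P_2) = 0.9577 × 0.1795 = 0.17187

0.1719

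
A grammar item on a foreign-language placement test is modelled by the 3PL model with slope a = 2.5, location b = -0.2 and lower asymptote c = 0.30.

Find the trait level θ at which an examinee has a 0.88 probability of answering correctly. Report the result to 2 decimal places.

0.43

P(θ) = c + (1 − c) · 1 / (1 + exp(−a(θ − b)))
Remove guessing floor: (0.88 − 0.30)/(1 − 0.30) = 0.8286
logit = ln(0.8286/0.1714) = 1.5755
θ = b + logit/(a) = -0.2 + 1.5755/2.5000 = 0.4302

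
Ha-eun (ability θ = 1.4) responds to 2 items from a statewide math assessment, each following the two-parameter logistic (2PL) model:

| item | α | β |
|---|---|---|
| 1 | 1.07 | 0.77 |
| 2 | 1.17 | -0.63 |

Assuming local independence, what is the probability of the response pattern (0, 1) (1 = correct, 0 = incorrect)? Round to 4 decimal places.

P(θ) = 1 / (1 + exp(−α(θ − β)))
P_1 = 1/(1+e^{-0.6741}) = 0.6624
P_2 = 1/(1+e^{-2.3751}) = 0.9149
L = (1−P_1) × P_2 = 0.3376 × 0.9149 = 0.30885

0.3089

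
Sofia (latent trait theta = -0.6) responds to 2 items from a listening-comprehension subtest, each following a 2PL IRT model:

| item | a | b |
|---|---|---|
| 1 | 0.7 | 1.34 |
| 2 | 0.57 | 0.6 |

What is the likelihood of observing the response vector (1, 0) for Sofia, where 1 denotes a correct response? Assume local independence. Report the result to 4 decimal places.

P(theta) = 1 / (1 + exp(−a(theta − b)))
P_1 = 1/(1+e^{1.3580}) = 0.2046
P_2 = 1/(1+e^{0.6840}) = 0.3354
L = P_1 × (1−P_2) = 0.2046 × 0.6646 = 0.13596

0.1360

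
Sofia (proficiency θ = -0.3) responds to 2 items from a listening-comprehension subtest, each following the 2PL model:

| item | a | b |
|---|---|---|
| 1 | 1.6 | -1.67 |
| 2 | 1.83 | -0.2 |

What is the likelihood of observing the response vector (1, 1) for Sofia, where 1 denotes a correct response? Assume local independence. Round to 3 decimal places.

P(θ) = 1 / (1 + exp(−a(θ − b)))
P_1 = 1/(1+e^{-2.1920}) = 0.8995
P_2 = 1/(1+e^{0.1830}) = 0.4544
L = P_1 × P_2 = 0.8995 × 0.4544 = 0.40873

0.409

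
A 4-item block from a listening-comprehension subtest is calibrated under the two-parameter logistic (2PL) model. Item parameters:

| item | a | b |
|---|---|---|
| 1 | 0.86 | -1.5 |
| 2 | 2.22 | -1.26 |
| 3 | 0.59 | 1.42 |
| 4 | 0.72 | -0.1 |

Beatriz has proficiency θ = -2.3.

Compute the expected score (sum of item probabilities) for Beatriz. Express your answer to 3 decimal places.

P(θ) = 1 / (1 + exp(−a(θ − b)))
P_1 = 1/(1+e^{0.6880}) = 0.3345
P_2 = 1/(1+e^{2.3088}) = 0.0904
P_3 = 1/(1+e^{2.1948}) = 0.1002
P_4 = 1/(1+e^{1.5840}) = 0.1702
E[score] = 0.3345 + 0.0904 + 0.1002 + 0.1702 = 0.6953

0.695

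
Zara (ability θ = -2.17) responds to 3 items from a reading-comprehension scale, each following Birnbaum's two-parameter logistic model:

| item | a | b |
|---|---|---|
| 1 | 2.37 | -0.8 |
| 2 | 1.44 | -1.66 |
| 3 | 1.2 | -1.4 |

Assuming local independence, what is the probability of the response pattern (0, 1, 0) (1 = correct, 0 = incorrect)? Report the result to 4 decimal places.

0.2234

P(θ) = 1 / (1 + exp(−a(θ − b)))
P_1 = 1/(1+e^{3.2469}) = 0.0374
P_2 = 1/(1+e^{0.7344}) = 0.3242
P_3 = 1/(1+e^{0.9240}) = 0.2841
L = (1−P_1) × P_2 × (1−P_3) = 0.9626 × 0.3242 × 0.7159 = 0.22341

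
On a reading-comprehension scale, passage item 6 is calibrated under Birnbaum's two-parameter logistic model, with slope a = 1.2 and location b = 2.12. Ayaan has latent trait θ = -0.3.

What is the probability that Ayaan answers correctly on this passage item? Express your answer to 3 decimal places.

0.052

P(θ) = 1 / (1 + exp(−a(θ − b)))
Exponent: 1.2 × (-0.3 − 2.12) = -2.9040
1/(1 + e^{2.9040}) = 0.0520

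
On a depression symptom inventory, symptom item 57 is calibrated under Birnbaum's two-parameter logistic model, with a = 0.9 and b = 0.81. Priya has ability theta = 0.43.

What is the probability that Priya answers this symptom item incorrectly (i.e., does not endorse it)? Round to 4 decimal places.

P(theta) = 1 / (1 + exp(−a(theta − b)))
Exponent: 0.9 × (0.43 − 0.81) = -0.3420
1/(1 + e^{0.3420}) = 0.4153
P(incorrect) = 1 − 0.4153 = 0.5847

0.5847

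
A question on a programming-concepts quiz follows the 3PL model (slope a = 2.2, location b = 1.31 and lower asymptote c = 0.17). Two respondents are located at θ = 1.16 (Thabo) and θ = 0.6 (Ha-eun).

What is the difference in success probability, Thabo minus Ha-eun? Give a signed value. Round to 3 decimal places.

0.203

P(θ) = c + (1 − c) · 1 / (1 + exp(−a(θ − b)))
P(Thabo) = 0.5171  [exponent -0.3300]
P(Ha-eun) = 0.3139  [exponent -1.5620]
Difference = 0.5171 − 0.3139 = 0.2033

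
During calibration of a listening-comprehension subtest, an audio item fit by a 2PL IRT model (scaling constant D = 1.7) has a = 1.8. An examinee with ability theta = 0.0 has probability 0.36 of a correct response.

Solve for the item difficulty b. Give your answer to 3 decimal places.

0.188

P(theta) = 1 / (1 + exp(−D·a(theta − b)))
logit(0.36) = ln(0.36/0.64) = -0.5754
b = theta − logit/(1.7·a) = 0.0 − (-0.5754)/3.0600 = 0.1880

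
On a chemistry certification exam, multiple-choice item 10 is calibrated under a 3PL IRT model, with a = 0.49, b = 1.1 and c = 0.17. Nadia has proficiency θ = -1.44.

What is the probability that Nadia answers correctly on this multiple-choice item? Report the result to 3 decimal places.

P(θ) = c + (1 − c) · 1 / (1 + exp(−a(θ − b)))
Exponent: 0.49 × (-1.44 − 1.1) = -1.2446
1/(1 + e^{1.2446}) = 0.2236
P = 0.17 + 0.83 × 0.2236 = 0.3556

0.356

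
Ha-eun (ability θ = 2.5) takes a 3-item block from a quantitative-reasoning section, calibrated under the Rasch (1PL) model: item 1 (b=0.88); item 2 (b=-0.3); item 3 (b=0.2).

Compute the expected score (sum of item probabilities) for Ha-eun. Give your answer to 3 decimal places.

2.686

P(θ) = 1 / (1 + exp(−(θ − b)))
P_1 = 1/(1+e^{-1.6200}) = 0.8348
P_2 = 1/(1+e^{-2.8000}) = 0.9427
P_3 = 1/(1+e^{-2.3000}) = 0.9089
E[score] = 0.8348 + 0.9427 + 0.9089 = 2.6863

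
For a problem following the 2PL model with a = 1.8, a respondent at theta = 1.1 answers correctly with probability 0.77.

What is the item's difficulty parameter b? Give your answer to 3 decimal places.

0.429

P(theta) = 1 / (1 + exp(−a(theta − b)))
logit(0.77) = ln(0.77/0.23) = 1.2083
b = theta − logit/(a) = 1.1 − 1.2083/1.8000 = 0.4287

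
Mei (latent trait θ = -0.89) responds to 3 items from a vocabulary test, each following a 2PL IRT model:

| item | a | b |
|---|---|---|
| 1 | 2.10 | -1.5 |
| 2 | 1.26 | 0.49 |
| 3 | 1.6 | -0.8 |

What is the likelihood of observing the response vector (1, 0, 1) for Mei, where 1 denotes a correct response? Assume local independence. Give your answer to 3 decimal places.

0.309

P(θ) = 1 / (1 + exp(−a(θ − b)))
P_1 = 1/(1+e^{-1.2810}) = 0.7826
P_2 = 1/(1+e^{1.7388}) = 0.1495
P_3 = 1/(1+e^{0.1440}) = 0.4641
L = P_1 × (1−P_2) × P_3 = 0.7826 × 0.8505 × 0.4641 = 0.30890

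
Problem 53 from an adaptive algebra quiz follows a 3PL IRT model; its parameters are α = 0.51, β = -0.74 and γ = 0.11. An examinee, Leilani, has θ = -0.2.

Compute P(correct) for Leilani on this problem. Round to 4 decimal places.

P(θ) = γ + (1 − γ) · 1 / (1 + exp(−α(θ − β)))
Exponent: 0.51 × (-0.2 − (-0.74)) = 0.2754
1/(1 + e^{-0.2754}) = 0.5684
P = 0.11 + 0.89 × 0.5684 = 0.6159

0.6159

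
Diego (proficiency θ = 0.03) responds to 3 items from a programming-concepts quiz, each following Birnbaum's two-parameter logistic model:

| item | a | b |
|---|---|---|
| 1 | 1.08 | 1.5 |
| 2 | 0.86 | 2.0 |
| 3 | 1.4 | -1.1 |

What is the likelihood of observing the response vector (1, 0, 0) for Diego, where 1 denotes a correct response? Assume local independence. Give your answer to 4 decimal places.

P(θ) = 1 / (1 + exp(−a(θ − b)))
P_1 = 1/(1+e^{1.5876}) = 0.1697
P_2 = 1/(1+e^{1.6942}) = 0.1552
P_3 = 1/(1+e^{-1.5820}) = 0.8295
L = P_1 × (1−P_2) × (1−P_3) = 0.1697 × 0.8448 × 0.1705 = 0.02445

0.0244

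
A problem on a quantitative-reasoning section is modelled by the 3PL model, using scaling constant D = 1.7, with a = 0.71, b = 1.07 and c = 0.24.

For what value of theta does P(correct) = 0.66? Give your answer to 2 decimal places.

P(theta) = c + (1 − c) · 1 / (1 + exp(−D·a(theta − b)))
Remove guessing floor: (0.66 − 0.24)/(1 − 0.24) = 0.5526
logit = ln(0.5526/0.4474) = 0.2113
theta = b + logit/(1.7·a) = 1.07 + 0.2113/1.2070 = 1.2451

1.25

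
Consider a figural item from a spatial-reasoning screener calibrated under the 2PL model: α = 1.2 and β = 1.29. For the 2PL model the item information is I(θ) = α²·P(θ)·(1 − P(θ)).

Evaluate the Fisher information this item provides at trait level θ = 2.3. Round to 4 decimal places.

P = 1/(1+e^{-1.2120}) = 0.7707
P(1−P) = 0.7707 × 0.2293 = 0.1767
I = α² × P(1−P) = 1.2² × 0.1767 = 0.25452

0.2545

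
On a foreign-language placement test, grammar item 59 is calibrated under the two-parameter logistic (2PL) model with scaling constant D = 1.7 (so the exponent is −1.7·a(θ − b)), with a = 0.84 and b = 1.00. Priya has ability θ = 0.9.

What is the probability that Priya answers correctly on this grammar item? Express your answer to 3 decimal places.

P(θ) = 1 / (1 + exp(−D·a(θ − b)))
Exponent: 1.7 × 0.84 × (0.9 − 1.00) = -0.1428
1/(1 + e^{0.1428}) = 0.4644
P = 0.4644

0.464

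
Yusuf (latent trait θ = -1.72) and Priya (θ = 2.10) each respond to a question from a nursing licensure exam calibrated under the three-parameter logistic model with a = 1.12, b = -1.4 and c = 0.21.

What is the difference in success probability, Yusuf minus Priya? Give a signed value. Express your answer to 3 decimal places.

-0.450

P(θ) = c + (1 − c) · 1 / (1 + exp(−a(θ − b)))
P(Yusuf) = 0.5350  [exponent -0.3584]
P(Priya) = 0.9846  [exponent 3.9200]
Difference = 0.5350 − 0.9846 = -0.4497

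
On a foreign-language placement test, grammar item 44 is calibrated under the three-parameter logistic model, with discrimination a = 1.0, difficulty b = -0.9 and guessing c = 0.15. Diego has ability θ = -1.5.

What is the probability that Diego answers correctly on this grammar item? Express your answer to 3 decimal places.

0.451

P(θ) = c + (1 − c) · 1 / (1 + exp(−a(θ − b)))
Exponent: 1.0 × (-1.5 − (-0.9)) = -0.6000
1/(1 + e^{0.6000}) = 0.3543
P = 0.15 + 0.85 × 0.3543 = 0.4512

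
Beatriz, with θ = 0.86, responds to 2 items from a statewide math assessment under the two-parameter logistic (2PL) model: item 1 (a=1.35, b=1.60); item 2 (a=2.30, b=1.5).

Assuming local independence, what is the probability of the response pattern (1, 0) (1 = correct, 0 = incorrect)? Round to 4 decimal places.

0.2189

P(θ) = 1 / (1 + exp(−a(θ − b)))
P_1 = 1/(1+e^{0.9990}) = 0.2691
P_2 = 1/(1+e^{1.4720}) = 0.1866
L = P_1 × (1−P_2) = 0.2691 × 0.8134 = 0.21891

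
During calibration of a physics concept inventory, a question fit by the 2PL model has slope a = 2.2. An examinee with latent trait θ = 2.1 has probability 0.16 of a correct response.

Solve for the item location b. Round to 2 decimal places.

2.85

P(θ) = 1 / (1 + exp(−a(θ − b)))
logit(0.16) = ln(0.16/0.84) = -1.6582
b = θ − logit/(a) = 2.1 − (-1.6582)/2.2000 = 2.8537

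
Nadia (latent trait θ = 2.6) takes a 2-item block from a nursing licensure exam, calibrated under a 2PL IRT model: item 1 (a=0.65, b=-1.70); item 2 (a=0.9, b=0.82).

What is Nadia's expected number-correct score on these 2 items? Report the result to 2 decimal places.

P(θ) = 1 / (1 + exp(−a(θ − b)))
P_1 = 1/(1+e^{-2.7950}) = 0.9424
P_2 = 1/(1+e^{-1.6020}) = 0.8323
E[score] = 0.9424 + 0.8323 = 1.7747

1.77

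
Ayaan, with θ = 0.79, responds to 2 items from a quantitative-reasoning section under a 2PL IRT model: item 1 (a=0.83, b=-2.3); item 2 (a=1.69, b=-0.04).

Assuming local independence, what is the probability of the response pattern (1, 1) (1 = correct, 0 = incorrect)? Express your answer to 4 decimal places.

0.7453

P(θ) = 1 / (1 + exp(−a(θ − b)))
P_1 = 1/(1+e^{-2.5647}) = 0.9286
P_2 = 1/(1+e^{-1.4027}) = 0.8026
L = P_1 × P_2 = 0.9286 × 0.8026 = 0.74527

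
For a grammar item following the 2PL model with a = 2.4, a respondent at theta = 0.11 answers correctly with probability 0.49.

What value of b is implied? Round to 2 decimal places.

0.13

P(theta) = 1 / (1 + exp(−a(theta − b)))
logit(0.49) = ln(0.49/0.51) = -0.0400
b = theta − logit/(a) = 0.11 − (-0.0400)/2.4000 = 0.1267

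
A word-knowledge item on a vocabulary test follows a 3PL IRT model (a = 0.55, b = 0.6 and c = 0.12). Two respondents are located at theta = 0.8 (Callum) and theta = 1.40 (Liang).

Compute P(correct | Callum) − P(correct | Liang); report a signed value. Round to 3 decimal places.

P(theta) = c + (1 − c) · 1 / (1 + exp(−a(theta − b)))
P(Callum) = 0.5842  [exponent 0.1100]
P(Liang) = 0.6553  [exponent 0.4400]
Difference = 0.5842 − 0.6553 = -0.0711

-0.071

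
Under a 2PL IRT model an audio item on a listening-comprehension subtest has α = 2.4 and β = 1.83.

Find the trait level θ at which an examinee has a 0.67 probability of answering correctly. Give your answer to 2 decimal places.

P(θ) = 1 / (1 + exp(−α(θ − β)))
logit = ln(0.6700/0.3300) = 0.7082
θ = β + logit/(α) = 1.83 + 0.7082/2.4000 = 2.1251

2.13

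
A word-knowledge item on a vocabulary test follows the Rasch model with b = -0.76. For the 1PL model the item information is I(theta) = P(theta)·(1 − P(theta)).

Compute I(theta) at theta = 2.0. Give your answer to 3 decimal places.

0.056

P = 1/(1+e^{-2.7600}) = 0.9405
P(1−P) = 0.9405 × 0.0595 = 0.0560
I = P(1−P) = 0.05598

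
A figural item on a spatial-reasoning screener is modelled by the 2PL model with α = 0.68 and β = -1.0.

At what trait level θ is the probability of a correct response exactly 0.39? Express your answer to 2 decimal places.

-1.66

P(θ) = 1 / (1 + exp(−α(θ − β)))
logit = ln(0.3900/0.6100) = -0.4473
θ = β + logit/(α) = -1.0 + (-0.4473)/0.6800 = -1.6578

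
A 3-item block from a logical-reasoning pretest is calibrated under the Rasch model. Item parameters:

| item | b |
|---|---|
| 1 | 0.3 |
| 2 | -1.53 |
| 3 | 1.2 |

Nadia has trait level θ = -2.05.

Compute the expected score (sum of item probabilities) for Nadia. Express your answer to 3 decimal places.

0.497

P(θ) = 1 / (1 + exp(−(θ − b)))
P_1 = 1/(1+e^{2.3500}) = 0.0871
P_2 = 1/(1+e^{0.5200}) = 0.3729
P_3 = 1/(1+e^{3.2500}) = 0.0373
E[score] = 0.0871 + 0.3729 + 0.0373 = 0.4972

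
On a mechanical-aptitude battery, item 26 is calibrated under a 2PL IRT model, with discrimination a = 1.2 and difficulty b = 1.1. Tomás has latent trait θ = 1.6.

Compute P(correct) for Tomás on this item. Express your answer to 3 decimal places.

P(θ) = 1 / (1 + exp(−a(θ − b)))
Exponent: 1.2 × (1.6 − 1.1) = 0.6000
1/(1 + e^{-0.6000}) = 0.6457

0.646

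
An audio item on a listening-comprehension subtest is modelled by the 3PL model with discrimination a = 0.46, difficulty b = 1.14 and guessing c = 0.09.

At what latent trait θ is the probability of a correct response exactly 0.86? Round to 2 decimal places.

4.85

P(θ) = c + (1 − c) · 1 / (1 + exp(−a(θ − b)))
Remove guessing floor: (0.86 − 0.09)/(1 − 0.09) = 0.8462
logit = ln(0.8462/0.1538) = 1.7047
θ = b + logit/(a) = 1.14 + 1.7047/0.4600 = 4.8460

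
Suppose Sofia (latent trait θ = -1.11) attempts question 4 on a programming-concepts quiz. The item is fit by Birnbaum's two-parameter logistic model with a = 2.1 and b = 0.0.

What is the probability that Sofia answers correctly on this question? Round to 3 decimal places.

P(θ) = 1 / (1 + exp(−a(θ − b)))
Exponent: 2.1 × (-1.11 − 0.0) = -2.3310
1/(1 + e^{2.3310}) = 0.0886

0.089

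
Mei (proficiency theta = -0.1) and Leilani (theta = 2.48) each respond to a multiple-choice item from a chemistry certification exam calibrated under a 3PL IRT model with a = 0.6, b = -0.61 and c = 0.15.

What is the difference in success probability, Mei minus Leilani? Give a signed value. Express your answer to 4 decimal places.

P(theta) = c + (1 − c) · 1 / (1 + exp(−a(theta − b)))
P(Mei) = 0.6395  [exponent 0.3060]
P(Leilani) = 0.8849  [exponent 1.8540]
Difference = 0.6395 − 0.8849 = -0.2454

-0.2454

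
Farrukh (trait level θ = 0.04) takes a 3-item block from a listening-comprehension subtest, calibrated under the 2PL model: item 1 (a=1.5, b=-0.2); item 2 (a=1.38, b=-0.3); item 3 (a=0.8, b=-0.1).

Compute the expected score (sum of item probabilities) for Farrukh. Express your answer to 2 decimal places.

P(θ) = 1 / (1 + exp(−a(θ − b)))
P_1 = 1/(1+e^{-0.3600}) = 0.5890
P_2 = 1/(1+e^{-0.4692}) = 0.6152
P_3 = 1/(1+e^{-0.1120}) = 0.5280
E[score] = 0.5890 + 0.6152 + 0.5280 = 1.7322

1.73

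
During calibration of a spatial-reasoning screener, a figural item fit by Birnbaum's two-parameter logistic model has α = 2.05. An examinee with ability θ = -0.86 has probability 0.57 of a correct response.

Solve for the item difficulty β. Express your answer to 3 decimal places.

-0.997

P(θ) = 1 / (1 + exp(−α(θ − β)))
logit(0.57) = ln(0.57/0.43) = 0.2819
β = θ − logit/(α) = -0.86 − 0.2819/2.0500 = -0.9975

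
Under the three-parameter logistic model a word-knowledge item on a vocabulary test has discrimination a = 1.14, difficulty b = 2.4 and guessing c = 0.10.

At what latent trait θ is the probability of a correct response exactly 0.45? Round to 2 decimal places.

2.00

P(θ) = c + (1 − c) · 1 / (1 + exp(−a(θ − b)))
Remove guessing floor: (0.45 − 0.10)/(1 − 0.10) = 0.3889
logit = ln(0.3889/0.6111) = -0.4520
θ = b + logit/(a) = 2.4 + (-0.4520)/1.1400 = 2.0035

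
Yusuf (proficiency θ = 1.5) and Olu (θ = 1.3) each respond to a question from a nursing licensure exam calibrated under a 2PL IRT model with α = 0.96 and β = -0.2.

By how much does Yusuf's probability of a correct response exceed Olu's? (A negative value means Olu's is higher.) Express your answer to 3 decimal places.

P(θ) = 1 / (1 + exp(−α(θ − β)))
P(Yusuf) = 0.8364  [exponent 1.6320]
P(Olu) = 0.8085  [exponent 1.4400]
Difference = 0.8364 − 0.8085 = 0.0280

0.028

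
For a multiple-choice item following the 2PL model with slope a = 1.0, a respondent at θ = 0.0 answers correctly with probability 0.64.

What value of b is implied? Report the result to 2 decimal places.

-0.58

P(θ) = 1 / (1 + exp(−a(θ − b)))
logit(0.64) = ln(0.64/0.36) = 0.5754
b = θ − logit/(a) = 0.0 − 0.5754/1.0000 = -0.5754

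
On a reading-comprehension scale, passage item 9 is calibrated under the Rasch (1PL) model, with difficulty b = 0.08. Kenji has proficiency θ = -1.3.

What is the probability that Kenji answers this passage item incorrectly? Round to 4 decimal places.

0.7990

P(θ) = 1 / (1 + exp(−(θ − b)))
Exponent: (-1.3 − 0.08) = -1.3800
1/(1 + e^{1.3800}) = 0.2010
P = 0.2010
P(incorrect) = 1 − 0.2010 = 0.7990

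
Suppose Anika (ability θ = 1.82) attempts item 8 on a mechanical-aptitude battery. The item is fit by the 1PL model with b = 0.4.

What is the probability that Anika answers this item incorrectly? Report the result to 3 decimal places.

P(θ) = 1 / (1 + exp(−(θ − b)))
Exponent: (1.82 − 0.4) = 1.4200
1/(1 + e^{-1.4200}) = 0.8053
P = 0.8053
P(incorrect) = 1 − 0.8053 = 0.1947

0.195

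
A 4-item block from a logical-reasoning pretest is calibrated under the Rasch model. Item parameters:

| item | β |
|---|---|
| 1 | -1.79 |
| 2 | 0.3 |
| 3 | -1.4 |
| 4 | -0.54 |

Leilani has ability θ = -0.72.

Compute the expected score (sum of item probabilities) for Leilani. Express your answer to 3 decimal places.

P(θ) = 1 / (1 + exp(−(θ − β)))
P_1 = 1/(1+e^{-1.0700}) = 0.7446
P_2 = 1/(1+e^{1.0200}) = 0.2650
P_3 = 1/(1+e^{-0.6800}) = 0.6637
P_4 = 1/(1+e^{0.1800}) = 0.4551
E[score] = 0.7446 + 0.2650 + 0.6637 + 0.4551 = 2.1285

2.128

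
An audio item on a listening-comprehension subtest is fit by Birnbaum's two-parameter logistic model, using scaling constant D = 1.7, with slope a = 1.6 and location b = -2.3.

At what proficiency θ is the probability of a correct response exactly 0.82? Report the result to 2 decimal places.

P(θ) = 1 / (1 + exp(−D·a(θ − b)))
logit = ln(0.8200/0.1800) = 1.5163
θ = b + logit/(1.7·a) = -2.3 + 1.5163/2.7200 = -1.7425

-1.74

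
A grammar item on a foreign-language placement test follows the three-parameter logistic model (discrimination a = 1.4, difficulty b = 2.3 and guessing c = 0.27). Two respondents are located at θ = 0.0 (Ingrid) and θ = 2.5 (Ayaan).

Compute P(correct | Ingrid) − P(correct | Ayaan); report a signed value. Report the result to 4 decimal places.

P(θ) = c + (1 − c) · 1 / (1 + exp(−a(θ − b)))
P(Ingrid) = 0.2980  [exponent -3.2200]
P(Ayaan) = 0.6858  [exponent 0.2800]
Difference = 0.2980 − 0.6858 = -0.3877

-0.3877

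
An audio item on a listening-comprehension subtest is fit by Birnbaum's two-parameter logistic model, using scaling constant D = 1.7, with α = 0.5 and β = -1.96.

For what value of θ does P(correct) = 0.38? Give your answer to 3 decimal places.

-2.536

P(θ) = 1 / (1 + exp(−D·α(θ − β)))
logit = ln(0.3800/0.6200) = -0.4895
θ = β + logit/(1.7·α) = -1.96 + (-0.4895)/0.8500 = -2.5359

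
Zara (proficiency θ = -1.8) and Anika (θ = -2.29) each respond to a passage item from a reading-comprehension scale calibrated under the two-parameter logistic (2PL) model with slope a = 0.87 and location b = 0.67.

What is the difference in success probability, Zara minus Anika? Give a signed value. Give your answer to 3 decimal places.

0.034

P(θ) = 1 / (1 + exp(−a(θ − b)))
P(Zara) = 0.1044  [exponent -2.1489]
P(Anika) = 0.0708  [exponent -2.5752]
Difference = 0.1044 − 0.0708 = 0.0337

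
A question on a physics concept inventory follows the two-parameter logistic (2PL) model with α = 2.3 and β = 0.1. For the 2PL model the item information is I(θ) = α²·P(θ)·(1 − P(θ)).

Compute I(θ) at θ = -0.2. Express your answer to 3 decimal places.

P = 1/(1+e^{0.6900}) = 0.3340
P(1−P) = 0.3340 × 0.6660 = 0.2225
I = α² × P(1−P) = 2.3² × 0.2225 = 1.17679

1.177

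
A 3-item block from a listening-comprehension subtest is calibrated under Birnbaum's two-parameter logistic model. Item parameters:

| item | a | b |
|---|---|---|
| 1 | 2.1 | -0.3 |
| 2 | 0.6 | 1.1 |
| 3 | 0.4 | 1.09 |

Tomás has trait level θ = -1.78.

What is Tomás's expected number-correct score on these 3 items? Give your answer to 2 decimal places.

P(θ) = 1 / (1 + exp(−a(θ − b)))
P_1 = 1/(1+e^{3.1080}) = 0.0428
P_2 = 1/(1+e^{1.7280}) = 0.1508
P_3 = 1/(1+e^{1.1480}) = 0.2409
E[score] = 0.0428 + 0.1508 + 0.2409 = 0.4345

0.43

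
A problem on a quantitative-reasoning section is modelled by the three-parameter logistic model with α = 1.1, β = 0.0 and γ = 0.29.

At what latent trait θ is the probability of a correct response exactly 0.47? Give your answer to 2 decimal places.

-0.98

P(θ) = γ + (1 − γ) · 1 / (1 + exp(−α(θ − β)))
Remove guessing floor: (0.47 − 0.29)/(1 − 0.29) = 0.2535
logit = ln(0.2535/0.7465) = -1.0799
θ = β + logit/(α) = 0.0 + (-1.0799)/1.1000 = -0.9817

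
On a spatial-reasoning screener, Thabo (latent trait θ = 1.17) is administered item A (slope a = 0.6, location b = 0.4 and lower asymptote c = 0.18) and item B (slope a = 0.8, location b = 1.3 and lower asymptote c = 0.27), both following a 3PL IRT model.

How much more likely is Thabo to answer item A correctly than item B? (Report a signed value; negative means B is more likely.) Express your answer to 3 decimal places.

P(θ) = c + (1 − c) · 1 / (1 + exp(−a(θ − b)))
P_A = 0.6831
P_B = 0.6160
P_A − P_B = 0.0670

0.067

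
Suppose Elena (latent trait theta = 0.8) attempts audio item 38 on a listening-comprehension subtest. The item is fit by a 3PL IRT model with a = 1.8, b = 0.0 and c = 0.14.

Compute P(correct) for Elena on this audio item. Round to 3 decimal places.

P(theta) = c + (1 − c) · 1 / (1 + exp(−a(theta − b)))
Exponent: 1.8 × (0.8 − 0.0) = 1.4400
1/(1 + e^{-1.4400}) = 0.8085
P = 0.14 + 0.86 × 0.8085 = 0.8353

0.835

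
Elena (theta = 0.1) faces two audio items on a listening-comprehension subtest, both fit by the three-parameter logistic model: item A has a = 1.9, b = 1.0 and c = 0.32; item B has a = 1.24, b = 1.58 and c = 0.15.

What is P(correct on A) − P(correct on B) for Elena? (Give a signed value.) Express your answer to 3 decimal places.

P(theta) = c + (1 − c) · 1 / (1 + exp(−a(theta − b)))
P_A = 0.4242
P_B = 0.2670
P_A − P_B = 0.1572

0.157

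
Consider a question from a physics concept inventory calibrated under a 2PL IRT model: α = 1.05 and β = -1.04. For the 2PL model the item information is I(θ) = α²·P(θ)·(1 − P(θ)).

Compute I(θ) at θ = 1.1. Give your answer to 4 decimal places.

P = 1/(1+e^{-2.2470}) = 0.9044
P(1−P) = 0.9044 × 0.0956 = 0.0865
I = α² × P(1−P) = 1.05² × 0.0865 = 0.09533

0.0953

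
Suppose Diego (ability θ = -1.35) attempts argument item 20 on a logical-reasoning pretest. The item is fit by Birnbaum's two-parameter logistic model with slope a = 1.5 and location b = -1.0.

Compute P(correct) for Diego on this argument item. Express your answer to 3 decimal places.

0.372

P(θ) = 1 / (1 + exp(−a(θ − b)))
Exponent: 1.5 × (-1.35 − (-1.0)) = -0.5250
1/(1 + e^{0.5250}) = 0.3717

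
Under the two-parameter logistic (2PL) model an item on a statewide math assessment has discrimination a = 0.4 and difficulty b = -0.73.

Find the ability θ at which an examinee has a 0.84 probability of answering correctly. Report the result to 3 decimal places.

P(θ) = 1 / (1 + exp(−a(θ − b)))
logit = ln(0.8400/0.1600) = 1.6582
θ = b + logit/(a) = -0.73 + 1.6582/0.4000 = 3.4156

3.416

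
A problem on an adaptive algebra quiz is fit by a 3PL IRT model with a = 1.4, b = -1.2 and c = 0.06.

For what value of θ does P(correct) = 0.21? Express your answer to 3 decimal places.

-2.387

P(θ) = c + (1 − c) · 1 / (1 + exp(−a(θ − b)))
Remove guessing floor: (0.21 − 0.06)/(1 − 0.06) = 0.1596
logit = ln(0.1596/0.8404) = -1.6614
θ = b + logit/(a) = -1.2 + (-1.6614)/1.4000 = -2.3867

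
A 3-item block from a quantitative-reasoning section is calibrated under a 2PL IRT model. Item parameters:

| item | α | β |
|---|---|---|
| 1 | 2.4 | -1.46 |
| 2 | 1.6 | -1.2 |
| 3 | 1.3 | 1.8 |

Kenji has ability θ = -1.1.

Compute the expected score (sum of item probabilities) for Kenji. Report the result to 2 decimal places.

1.27

P(θ) = 1 / (1 + exp(−α(θ − β)))
P_1 = 1/(1+e^{-0.8640}) = 0.7035
P_2 = 1/(1+e^{-0.1600}) = 0.5399
P_3 = 1/(1+e^{3.7700}) = 0.0225
E[score] = 0.7035 + 0.5399 + 0.0225 = 1.2659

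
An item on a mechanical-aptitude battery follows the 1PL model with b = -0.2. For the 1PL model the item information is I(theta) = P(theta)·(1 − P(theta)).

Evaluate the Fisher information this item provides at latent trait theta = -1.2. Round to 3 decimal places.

P = 1/(1+e^{1.0000}) = 0.2689
P(1−P) = 0.2689 × 0.7311 = 0.1966
I = P(1−P) = 0.19661

0.197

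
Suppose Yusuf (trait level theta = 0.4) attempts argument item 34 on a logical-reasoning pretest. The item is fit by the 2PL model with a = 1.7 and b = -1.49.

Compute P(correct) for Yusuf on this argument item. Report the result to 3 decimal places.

P(theta) = 1 / (1 + exp(−a(theta − b)))
Exponent: 1.7 × (0.4 − (-1.49)) = 3.2130
1/(1 + e^{-3.2130}) = 0.9613

0.961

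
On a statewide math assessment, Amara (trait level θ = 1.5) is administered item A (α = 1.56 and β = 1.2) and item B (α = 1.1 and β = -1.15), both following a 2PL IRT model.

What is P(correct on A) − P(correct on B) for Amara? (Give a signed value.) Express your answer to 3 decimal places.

P(θ) = 1 / (1 + exp(−α(θ − β)))
P_A = 0.6149
P_B = 0.9486
P_A − P_B = -0.3337

-0.334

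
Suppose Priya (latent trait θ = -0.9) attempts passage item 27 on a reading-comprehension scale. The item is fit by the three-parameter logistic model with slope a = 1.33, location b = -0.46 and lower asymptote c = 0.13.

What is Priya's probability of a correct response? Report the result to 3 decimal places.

0.441

P(θ) = c + (1 − c) · 1 / (1 + exp(−a(θ − b)))
Exponent: 1.33 × (-0.9 − (-0.46)) = -0.5852
1/(1 + e^{0.5852}) = 0.3577
P = 0.13 + 0.87 × 0.3577 = 0.4412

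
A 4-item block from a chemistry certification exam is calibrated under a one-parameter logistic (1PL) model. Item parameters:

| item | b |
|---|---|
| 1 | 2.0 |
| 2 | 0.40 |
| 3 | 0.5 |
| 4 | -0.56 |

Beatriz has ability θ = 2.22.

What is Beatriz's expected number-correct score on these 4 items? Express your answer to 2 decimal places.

3.21

P(θ) = 1 / (1 + exp(−(θ − b)))
P_1 = 1/(1+e^{-0.2200}) = 0.5548
P_2 = 1/(1+e^{-1.8200}) = 0.8606
P_3 = 1/(1+e^{-1.7200}) = 0.8481
P_4 = 1/(1+e^{-2.7800}) = 0.9416
E[score] = 0.5548 + 0.8606 + 0.8481 + 0.9416 = 3.2051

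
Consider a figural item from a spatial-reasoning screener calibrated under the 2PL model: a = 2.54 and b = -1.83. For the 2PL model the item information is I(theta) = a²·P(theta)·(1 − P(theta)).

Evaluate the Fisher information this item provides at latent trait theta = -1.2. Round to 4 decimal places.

0.9016

P = 1/(1+e^{-1.6002}) = 0.8320
P(1−P) = 0.8320 × 0.1680 = 0.1397
I = a² × P(1−P) = 2.54² × 0.1397 = 0.90158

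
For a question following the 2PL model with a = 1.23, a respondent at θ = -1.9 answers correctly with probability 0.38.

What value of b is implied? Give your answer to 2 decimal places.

-1.50

P(θ) = 1 / (1 + exp(−a(θ − b)))
logit(0.38) = ln(0.38/0.62) = -0.4895
b = θ − logit/(a) = -1.9 − (-0.4895)/1.2300 = -1.5020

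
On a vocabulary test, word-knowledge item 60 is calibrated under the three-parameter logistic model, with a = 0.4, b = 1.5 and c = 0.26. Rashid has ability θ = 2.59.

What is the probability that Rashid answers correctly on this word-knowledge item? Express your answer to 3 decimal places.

P(θ) = c + (1 − c) · 1 / (1 + exp(−a(θ − b)))
Exponent: 0.4 × (2.59 − 1.5) = 0.4360
1/(1 + e^{-0.4360}) = 0.6073
P = 0.26 + 0.74 × 0.6073 = 0.7094

0.709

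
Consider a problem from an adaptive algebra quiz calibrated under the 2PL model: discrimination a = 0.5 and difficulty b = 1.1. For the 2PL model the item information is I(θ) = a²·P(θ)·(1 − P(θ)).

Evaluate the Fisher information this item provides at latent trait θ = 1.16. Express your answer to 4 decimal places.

0.0625

P = 1/(1+e^{-0.0300}) = 0.5075
P(1−P) = 0.5075 × 0.4925 = 0.2499
I = a² × P(1−P) = 0.5² × 0.2499 = 0.06249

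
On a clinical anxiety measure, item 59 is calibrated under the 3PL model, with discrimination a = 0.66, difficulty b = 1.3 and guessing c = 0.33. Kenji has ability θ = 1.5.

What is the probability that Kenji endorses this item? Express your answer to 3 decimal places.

0.687

P(θ) = c + (1 − c) · 1 / (1 + exp(−a(θ − b)))
Exponent: 0.66 × (1.5 − 1.3) = 0.1320
1/(1 + e^{-0.1320}) = 0.5330
P = 0.33 + 0.67 × 0.5330 = 0.6871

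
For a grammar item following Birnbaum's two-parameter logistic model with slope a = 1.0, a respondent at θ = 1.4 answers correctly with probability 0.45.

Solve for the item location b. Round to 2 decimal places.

1.60

P(θ) = 1 / (1 + exp(−a(θ − b)))
logit(0.45) = ln(0.45/0.55) = -0.2007
b = θ − logit/(a) = 1.4 − (-0.2007)/1.0000 = 1.6007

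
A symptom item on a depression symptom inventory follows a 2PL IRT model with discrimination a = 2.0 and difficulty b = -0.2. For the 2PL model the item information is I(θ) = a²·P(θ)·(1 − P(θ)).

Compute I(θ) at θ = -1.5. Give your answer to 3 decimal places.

P = 1/(1+e^{2.6000}) = 0.0691
P(1−P) = 0.0691 × 0.9309 = 0.0644
I = a² × P(1−P) = 2.0² × 0.0644 = 0.25743

0.257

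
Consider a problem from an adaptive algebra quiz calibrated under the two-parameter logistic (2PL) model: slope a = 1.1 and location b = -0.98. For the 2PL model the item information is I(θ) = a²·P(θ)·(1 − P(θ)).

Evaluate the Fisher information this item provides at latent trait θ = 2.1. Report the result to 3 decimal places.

0.038

P = 1/(1+e^{-3.3880}) = 0.9673
P(1−P) = 0.9673 × 0.0327 = 0.0316
I = a² × P(1−P) = 1.1² × 0.0316 = 0.03824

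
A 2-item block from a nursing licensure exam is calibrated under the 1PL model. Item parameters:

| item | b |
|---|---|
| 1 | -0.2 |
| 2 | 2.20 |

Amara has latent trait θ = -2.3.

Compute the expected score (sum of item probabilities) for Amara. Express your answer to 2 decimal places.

0.12

P(θ) = 1 / (1 + exp(−(θ − b)))
P_1 = 1/(1+e^{2.1000}) = 0.1091
P_2 = 1/(1+e^{4.5000}) = 0.0110
E[score] = 0.1091 + 0.0110 = 0.1201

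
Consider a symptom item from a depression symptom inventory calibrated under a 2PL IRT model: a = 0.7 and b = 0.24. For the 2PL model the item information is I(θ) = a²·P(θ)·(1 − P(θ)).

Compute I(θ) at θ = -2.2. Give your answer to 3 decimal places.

P = 1/(1+e^{1.7080}) = 0.1534
P(1−P) = 0.1534 × 0.8466 = 0.1299
I = a² × P(1−P) = 0.7² × 0.1299 = 0.06364

0.064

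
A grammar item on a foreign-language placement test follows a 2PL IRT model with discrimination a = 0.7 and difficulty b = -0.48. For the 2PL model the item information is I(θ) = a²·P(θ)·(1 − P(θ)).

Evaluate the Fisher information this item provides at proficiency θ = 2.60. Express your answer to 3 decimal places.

P = 1/(1+e^{-2.1560}) = 0.8962
P(1−P) = 0.8962 × 0.1038 = 0.0930
I = a² × P(1−P) = 0.7² × 0.0930 = 0.04557

0.046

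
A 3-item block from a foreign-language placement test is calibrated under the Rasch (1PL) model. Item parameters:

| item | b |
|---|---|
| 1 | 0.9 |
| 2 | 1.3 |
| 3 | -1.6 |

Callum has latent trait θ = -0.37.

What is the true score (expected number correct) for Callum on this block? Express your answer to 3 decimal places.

P(θ) = 1 / (1 + exp(−(θ − b)))
P_1 = 1/(1+e^{1.2700}) = 0.2193
P_2 = 1/(1+e^{1.6700}) = 0.1584
P_3 = 1/(1+e^{-1.2300}) = 0.7738
E[score] = 0.2193 + 0.1584 + 0.7738 = 1.1515

1.152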